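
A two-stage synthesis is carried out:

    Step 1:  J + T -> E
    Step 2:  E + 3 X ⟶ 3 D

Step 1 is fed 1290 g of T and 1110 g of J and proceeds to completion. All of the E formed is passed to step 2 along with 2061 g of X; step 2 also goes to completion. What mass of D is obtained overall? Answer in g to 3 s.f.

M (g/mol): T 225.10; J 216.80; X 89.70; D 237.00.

Step 1:
n(T) = 1290 / 225.10 = 5.731 mol
n(J) = 1110 / 216.80 = 5.120 mol
n/ν for T = 5.731/1 = 5.731
n/ν for J = 5.120/1 = 5.120
Smallest n/ν is J → limiting reagent.
n(E) produced = (1/1) × 5.120 = 5.120 mol
Step 2:
n(E) available = 5.120 mol
n(X) = 2061 / 89.70 = 22.98 mol
n/ν for E = 5.120/1 = 5.120
n/ν for X = 22.98/3 = 7.660
Smallest n/ν is E → limiting reagent.
n(D) = (3/1) × 5.120 = 15.36 mol
mass = 15.36 × 237.00 = 3640 g

3640 g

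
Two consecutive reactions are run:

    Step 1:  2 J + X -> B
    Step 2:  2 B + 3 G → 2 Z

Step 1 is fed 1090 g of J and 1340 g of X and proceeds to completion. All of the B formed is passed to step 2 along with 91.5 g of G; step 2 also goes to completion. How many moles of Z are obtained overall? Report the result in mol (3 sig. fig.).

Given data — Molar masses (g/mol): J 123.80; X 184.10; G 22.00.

Step 1:
n(J) = 1090 / 123.80 = 8.805 mol
n(X) = 1340 / 184.10 = 7.279 mol
n/ν for J = 8.805/2 = 4.403
n/ν for X = 7.279/1 = 7.279
Smallest n/ν is J → limiting reagent.
n(B) produced = (1/2) × 8.805 = 4.403 mol
Step 2:
n(B) available = 4.403 mol
n(G) = 91.50 / 22.00 = 4.159 mol
n/ν for B = 4.403/2 = 2.202
n/ν for G = 4.159/3 = 1.386
Smallest n/ν is G → limiting reagent.
n(Z) = (2/3) × 4.159 = 2.773 mol

2.77 mol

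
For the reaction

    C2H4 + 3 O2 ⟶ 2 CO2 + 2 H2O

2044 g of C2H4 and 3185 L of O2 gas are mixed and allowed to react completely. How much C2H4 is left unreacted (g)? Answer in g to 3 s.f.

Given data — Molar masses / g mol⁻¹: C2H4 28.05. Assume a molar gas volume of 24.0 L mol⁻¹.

n(C2H4) = 2044 / 28.05 = 72.87 mol
n(O2) = 3185 / 24.0 = 132.7 mol
n/ν for C2H4 = 72.87/1 = 72.87
n/ν for O2 = 132.7/3 = 44.23
Smallest n/ν is O2 → limiting reagent.
C2H4 consumed = (1/3) × 132.7 = 44.23 mol
C2H4 remaining = 72.87 − 44.23 = 28.64 mol
mass = 28.64 × 28.05 = 803.4 g

803 g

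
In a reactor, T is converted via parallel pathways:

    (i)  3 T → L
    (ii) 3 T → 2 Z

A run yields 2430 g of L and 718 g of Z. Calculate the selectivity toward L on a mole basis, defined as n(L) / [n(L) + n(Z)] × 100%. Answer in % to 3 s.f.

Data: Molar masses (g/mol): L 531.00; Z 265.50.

n(L) = 2430 / 531.00 = 4.576 mol
n(Z) = 718 / 265.50 = 2.704 mol
selectivity = 4.576/(4.576+2.704) × 100 = 62.86 %

62.9 %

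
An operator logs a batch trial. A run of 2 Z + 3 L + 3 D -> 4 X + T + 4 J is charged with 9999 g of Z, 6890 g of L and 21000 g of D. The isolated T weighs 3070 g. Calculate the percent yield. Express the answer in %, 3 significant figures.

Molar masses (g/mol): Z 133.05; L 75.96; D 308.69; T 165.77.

n(Z) = 9999 / 133.05 = 75.15 mol
n(L) = 6890 / 75.96 = 90.71 mol
n(D) = 21000 / 308.69 = 68.03 mol
n/ν for Z = 75.15/2 = 37.58
n/ν for L = 90.71/3 = 30.24
n/ν for D = 68.03/3 = 22.68
Smallest n/ν is D → limiting reagent.
theoretical n(T) = (1/3) × 68.03 = 22.68 mol → 3760 g
% yield = 3070 / 3760 × 100 = 81.65 %

81.7 %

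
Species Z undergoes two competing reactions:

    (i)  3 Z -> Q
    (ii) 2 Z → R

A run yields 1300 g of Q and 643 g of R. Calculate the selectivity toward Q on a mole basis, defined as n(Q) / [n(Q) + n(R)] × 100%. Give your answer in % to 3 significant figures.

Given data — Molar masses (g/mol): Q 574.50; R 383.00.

57.4 %

n(Q) = 1300 / 574.50 = 2.263 mol
n(R) = 643 / 383.00 = 1.679 mol
selectivity = 2.263/(2.263+1.679) × 100 = 57.41 %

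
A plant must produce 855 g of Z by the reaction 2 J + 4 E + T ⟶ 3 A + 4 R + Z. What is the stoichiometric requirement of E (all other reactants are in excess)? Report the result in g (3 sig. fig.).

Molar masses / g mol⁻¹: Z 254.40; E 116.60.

n(Z) = 855 / 254.40 = 3.361 mol
n(E) = (4/1) × 3.361 = 13.44 mol
mass = 13.44 × 116.60 = 1567 g

1570 g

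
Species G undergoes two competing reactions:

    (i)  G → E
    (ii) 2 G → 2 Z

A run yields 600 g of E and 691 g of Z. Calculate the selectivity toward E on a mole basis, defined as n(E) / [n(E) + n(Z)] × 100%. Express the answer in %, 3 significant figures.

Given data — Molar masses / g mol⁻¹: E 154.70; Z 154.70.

n(E) = 600 / 154.70 = 3.878 mol
n(Z) = 691 / 154.70 = 4.467 mol
selectivity = 3.878/(3.878+4.467) × 100 = 46.47 %

46.5 %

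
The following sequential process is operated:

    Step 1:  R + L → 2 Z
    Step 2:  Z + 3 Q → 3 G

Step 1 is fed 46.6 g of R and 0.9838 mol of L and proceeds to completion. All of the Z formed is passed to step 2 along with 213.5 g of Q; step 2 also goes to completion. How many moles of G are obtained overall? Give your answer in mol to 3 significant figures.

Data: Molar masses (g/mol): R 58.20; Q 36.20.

4.80 mol

Step 1:
n(R) = 46.60 / 58.20 = 0.8007 mol
n(L) = 0.9838 mol
n/ν for R = 0.8007/1 = 0.8007
n/ν for L = 0.9838/1 = 0.9838
Smallest n/ν is R → limiting reagent.
n(Z) produced = (2/1) × 0.8007 = 1.601 mol
Step 2:
n(Z) available = 1.601 mol
n(Q) = 213.5 / 36.20 = 5.898 mol
n/ν for Z = 1.601/1 = 1.601
n/ν for Q = 5.898/3 = 1.966
Smallest n/ν is Z → limiting reagent.
n(G) = (3/1) × 1.601 = 4.803 mol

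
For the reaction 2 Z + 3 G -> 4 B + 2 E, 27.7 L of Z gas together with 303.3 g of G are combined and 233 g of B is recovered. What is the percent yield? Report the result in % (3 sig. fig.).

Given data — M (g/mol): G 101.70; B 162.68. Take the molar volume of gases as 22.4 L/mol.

n(Z) = 27.70 / 22.4 = 1.237 mol
n(G) = 303.3 / 101.70 = 2.982 mol
n/ν for Z = 1.237/2 = 0.6185
n/ν for G = 2.982/3 = 0.9940
Smallest n/ν is Z → limiting reagent.
theoretical n(B) = (4/2) × 1.237 = 2.474 mol → 402.5 g
% yield = 233 / 402.5 × 100 = 57.89 %

57.9 %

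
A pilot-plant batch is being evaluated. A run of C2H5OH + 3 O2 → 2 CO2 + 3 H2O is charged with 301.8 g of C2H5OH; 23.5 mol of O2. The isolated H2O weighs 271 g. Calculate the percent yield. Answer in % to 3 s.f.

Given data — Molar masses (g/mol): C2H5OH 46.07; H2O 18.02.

76.5 %

n(C2H5OH) = 301.8 / 46.07 = 6.551 mol
n(O2) = 23.50 mol
n/ν for C2H5OH = 6.551/1 = 6.551
n/ν for O2 = 23.50/3 = 7.833
Smallest n/ν is C2H5OH → limiting reagent.
theoretical n(H2O) = (3/1) × 6.551 = 19.65 mol → 354.1 g
% yield = 271 / 354.1 × 100 = 76.53 %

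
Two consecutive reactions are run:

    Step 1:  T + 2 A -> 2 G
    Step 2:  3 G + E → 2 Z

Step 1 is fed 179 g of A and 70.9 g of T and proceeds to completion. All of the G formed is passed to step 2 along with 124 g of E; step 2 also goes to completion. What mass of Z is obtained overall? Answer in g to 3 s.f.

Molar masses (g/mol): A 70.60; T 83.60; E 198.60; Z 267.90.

303 g

Step 1:
n(A) = 179.0 / 70.60 = 2.535 mol
n(T) = 70.90 / 83.60 = 0.8481 mol
n/ν → A: 1.268, T: 0.8481; T is limiting.
n(G) produced = (2/1) × 0.8481 = 1.696 mol
Step 2:
n(G) available = 1.696 mol
n(E) = 124.0 / 198.60 = 0.6244 mol
n/ν → G: 0.5653, E: 0.6244; G is limiting.
n(Z) = (2/3) × 1.696 = 1.131 mol
mass = 1.131 × 267.90 = 303.0 g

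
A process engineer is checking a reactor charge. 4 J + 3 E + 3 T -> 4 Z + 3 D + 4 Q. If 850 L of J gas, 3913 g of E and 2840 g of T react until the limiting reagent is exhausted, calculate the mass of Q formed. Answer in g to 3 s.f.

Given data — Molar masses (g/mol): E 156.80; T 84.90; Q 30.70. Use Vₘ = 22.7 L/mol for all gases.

1020 g

n(J) = 850.0 / 22.7 = 37.44 mol
n(E) = 3913 / 156.80 = 24.96 mol
n(T) = 2840 / 84.90 = 33.45 mol
n/ν for J = 37.44/4 = 9.360
n/ν for E = 24.96/3 = 8.320
n/ν for T = 33.45/3 = 11.15
Smallest n/ν is E → limiting reagent.
n(Q) = (4/3) × 24.96 = 33.28 mol
mass = 33.28 × 30.70 = 1022 g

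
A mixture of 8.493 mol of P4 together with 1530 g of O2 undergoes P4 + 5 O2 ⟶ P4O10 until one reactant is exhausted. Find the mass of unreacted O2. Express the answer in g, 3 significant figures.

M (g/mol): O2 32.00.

n(P4) = 8.493 mol
n(O2) = 1530 / 32.00 = 47.81 mol
n/ν for P4 = 8.493/1 = 8.493
n/ν for O2 = 47.81/5 = 9.562
Smallest n/ν is P4 → limiting reagent.
O2 consumed = (5/1) × 8.493 = 42.47 mol
O2 remaining = 47.81 − 42.47 = 5.340 mol
mass = 5.340 × 32.00 = 170.9 g

171 g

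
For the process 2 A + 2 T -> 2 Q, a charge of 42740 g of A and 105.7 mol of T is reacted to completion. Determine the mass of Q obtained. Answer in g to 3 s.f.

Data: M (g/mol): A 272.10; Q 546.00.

n(A) = 42740 / 272.10 = 157.1 mol
n(T) = 105.7 mol
n/ν → A: 78.55, T: 52.85; T is limiting.
n(Q) = (2/2) × 105.7 = 105.7 mol
mass = 105.7 × 546.00 = 57710 g

57700 g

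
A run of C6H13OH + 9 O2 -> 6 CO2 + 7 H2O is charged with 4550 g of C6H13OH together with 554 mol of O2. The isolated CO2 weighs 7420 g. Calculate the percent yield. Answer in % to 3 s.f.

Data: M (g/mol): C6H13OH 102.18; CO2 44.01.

63.1 %

n(C6H13OH) = 4550 / 102.18 = 44.53 mol
n(O2) = 554.0 mol
n/ν for C6H13OH = 44.53/1 = 44.53
n/ν for O2 = 554.0/9 = 61.56
Smallest n/ν is C6H13OH → limiting reagent.
theoretical n(CO2) = (6/1) × 44.53 = 267.2 mol → 11760 g
% yield = 7420 / 11760 × 100 = 63.10 %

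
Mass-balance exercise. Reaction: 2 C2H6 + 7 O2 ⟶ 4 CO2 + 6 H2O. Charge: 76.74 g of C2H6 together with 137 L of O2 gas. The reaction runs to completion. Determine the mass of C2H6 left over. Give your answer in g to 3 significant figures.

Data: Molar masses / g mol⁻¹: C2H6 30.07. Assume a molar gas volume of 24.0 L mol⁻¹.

27.7 g

n(C2H6) = 76.74 / 30.07 = 2.552 mol
n(O2) = 137.0 / 24.0 = 5.708 mol
n/ν → C2H6: 1.276, O2: 0.8154; O2 is limiting.
C2H6 consumed = (2/7) × 5.708 = 1.631 mol
C2H6 remaining = 2.552 − 1.631 = 0.9210 mol
mass = 0.9210 × 30.07 = 27.69 g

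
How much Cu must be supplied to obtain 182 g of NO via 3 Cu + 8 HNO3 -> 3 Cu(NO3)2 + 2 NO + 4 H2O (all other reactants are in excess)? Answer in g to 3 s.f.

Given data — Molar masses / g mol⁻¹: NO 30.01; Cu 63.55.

578 g

n(NO) = 182 / 30.01 = 6.065 mol
n(Cu) = (3/2) × 6.065 = 9.098 mol
mass = 9.098 × 63.55 = 578.2 g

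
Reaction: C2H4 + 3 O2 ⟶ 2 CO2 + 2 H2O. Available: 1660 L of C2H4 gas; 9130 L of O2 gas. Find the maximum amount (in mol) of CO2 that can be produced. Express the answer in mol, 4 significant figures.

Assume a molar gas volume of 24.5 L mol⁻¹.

135.5 mol

n(C2H4) = 1660 / 24.5 = 67.76 mol
n(O2) = 9130 / 24.5 = 372.7 mol
n/ν → C2H4: 67.76, O2: 124.2; C2H4 is limiting.
n(CO2) = (2/1) × 67.76 = 135.5 mol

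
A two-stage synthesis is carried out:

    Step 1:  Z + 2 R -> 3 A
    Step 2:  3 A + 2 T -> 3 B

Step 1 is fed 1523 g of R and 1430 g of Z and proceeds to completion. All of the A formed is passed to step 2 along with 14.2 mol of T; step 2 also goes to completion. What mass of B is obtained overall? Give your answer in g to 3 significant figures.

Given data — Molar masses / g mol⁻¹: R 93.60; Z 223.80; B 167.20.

3210 g

Step 1:
n(R) = 1523 / 93.60 = 16.27 mol
n(Z) = 1430 / 223.80 = 6.390 mol
n/ν → R: 8.135, Z: 6.390; Z is limiting.
n(A) produced = (3/1) × 6.390 = 19.17 mol
Step 2:
n(A) available = 19.17 mol
n(T) = 14.20 mol
n/ν → A: 6.390, T: 7.100; A is limiting.
n(B) = (3/3) × 19.17 = 19.17 mol
mass = 19.17 × 167.20 = 3205 g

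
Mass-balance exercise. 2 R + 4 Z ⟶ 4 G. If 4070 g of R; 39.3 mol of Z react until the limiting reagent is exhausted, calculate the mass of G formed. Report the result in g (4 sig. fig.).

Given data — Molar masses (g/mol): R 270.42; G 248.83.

n(R) = 4070 / 270.42 = 15.05 mol
n(Z) = 39.30 mol
n/ν → R: 7.525, Z: 9.825; R is limiting.
n(G) = (4/2) × 15.05 = 30.10 mol
mass = 30.10 × 248.83 = 7490 g

7490 g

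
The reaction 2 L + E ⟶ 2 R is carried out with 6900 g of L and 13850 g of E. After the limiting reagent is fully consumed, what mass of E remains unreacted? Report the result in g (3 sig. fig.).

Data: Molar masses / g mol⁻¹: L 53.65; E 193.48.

n(L) = 6900 / 53.65 = 128.6 mol
n(E) = 13850 / 193.48 = 71.58 mol
n/ν → L: 64.30, E: 71.58; L is limiting.
E consumed = (1/2) × 128.6 = 64.30 mol
E remaining = 71.58 − 64.30 = 7.280 mol
mass = 7.280 × 193.48 = 1409 g

1410 g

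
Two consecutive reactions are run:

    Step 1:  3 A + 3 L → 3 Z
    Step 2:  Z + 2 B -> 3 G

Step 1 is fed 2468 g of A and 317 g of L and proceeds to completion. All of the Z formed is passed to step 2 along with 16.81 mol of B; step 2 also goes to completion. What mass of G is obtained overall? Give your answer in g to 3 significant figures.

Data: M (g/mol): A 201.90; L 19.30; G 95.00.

Step 1:
n(A) = 2468 / 201.90 = 12.22 mol
n(L) = 317.0 / 19.30 = 16.42 mol
n/ν for A = 12.22/3 = 4.073
n/ν for L = 16.42/3 = 5.473
Smallest n/ν is A → limiting reagent.
n(Z) produced = (3/3) × 12.22 = 12.22 mol
Step 2:
n(Z) available = 12.22 mol
n(B) = 16.81 mol
n/ν for Z = 12.22/1 = 12.22
n/ν for B = 16.81/2 = 8.405
Smallest n/ν is B → limiting reagent.
n(G) = (3/2) × 16.81 = 25.22 mol
mass = 25.22 × 95.00 = 2396 g

2400 g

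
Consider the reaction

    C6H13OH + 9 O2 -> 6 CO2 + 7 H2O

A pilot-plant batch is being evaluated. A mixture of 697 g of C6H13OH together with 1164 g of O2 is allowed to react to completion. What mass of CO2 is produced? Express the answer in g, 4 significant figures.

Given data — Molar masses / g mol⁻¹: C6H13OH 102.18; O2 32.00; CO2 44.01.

n(C6H13OH) = 697.0 / 102.18 = 6.821 mol
n(O2) = 1164 / 32.00 = 36.38 mol
n/ν for C6H13OH = 6.821/1 = 6.821
n/ν for O2 = 36.38/9 = 4.042
Smallest n/ν is O2 → limiting reagent.
n(CO2) = (6/9) × 36.38 = 24.25 mol
mass = 24.25 × 44.01 = 1067 g

1067 g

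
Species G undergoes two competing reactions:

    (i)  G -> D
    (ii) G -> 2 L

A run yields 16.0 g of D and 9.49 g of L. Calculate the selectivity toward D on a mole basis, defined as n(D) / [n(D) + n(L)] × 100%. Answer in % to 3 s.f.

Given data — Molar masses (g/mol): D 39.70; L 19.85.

45.7 %

n(D) = 16.0 / 39.70 = 0.4030 mol
n(L) = 9.49 / 19.85 = 0.4781 mol
selectivity = 0.4030/(0.4030+0.4781) × 100 = 45.74 %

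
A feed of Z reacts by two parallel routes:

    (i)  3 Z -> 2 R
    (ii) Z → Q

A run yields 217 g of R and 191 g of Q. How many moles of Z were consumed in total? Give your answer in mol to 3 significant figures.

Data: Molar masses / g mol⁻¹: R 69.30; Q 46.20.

n(R) = 217 / 69.30 = 3.131 mol
n(Q) = 191 / 46.20 = 4.134 mol
n(Z) via (i) = (3/2)×3.131 = 4.697 mol
n(Z) via (ii) = (1/1)×4.134 = 4.134 mol
total n(Z) = 4.697 + 4.134 = 8.831 mol

8.83 mol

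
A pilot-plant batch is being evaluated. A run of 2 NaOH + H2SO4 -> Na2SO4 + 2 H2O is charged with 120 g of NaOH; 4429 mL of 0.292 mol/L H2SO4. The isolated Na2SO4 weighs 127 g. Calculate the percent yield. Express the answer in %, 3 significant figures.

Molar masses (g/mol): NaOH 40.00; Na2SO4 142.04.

n(NaOH) = 120.0 / 40.00 = 3.000 mol
n(H2SO4) = 0.292 × 4429/1000 = 1.293 mol
n/ν for NaOH = 3.000/2 = 1.500
n/ν for H2SO4 = 1.293/1 = 1.293
Smallest n/ν is H2SO4 → limiting reagent.
theoretical n(Na2SO4) = (1/1) × 1.293 = 1.293 mol → 183.7 g
% yield = 127 / 183.7 × 100 = 69.13 %

69.1 %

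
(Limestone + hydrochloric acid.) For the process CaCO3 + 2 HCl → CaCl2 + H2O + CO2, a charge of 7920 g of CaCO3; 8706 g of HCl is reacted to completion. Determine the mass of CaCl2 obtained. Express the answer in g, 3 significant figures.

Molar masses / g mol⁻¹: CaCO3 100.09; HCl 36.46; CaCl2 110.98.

n(CaCO3) = 7920 / 100.09 = 79.13 mol
n(HCl) = 8706 / 36.46 = 238.8 mol
n/ν → CaCO3: 79.13, HCl: 119.4; CaCO3 is limiting.
n(CaCl2) = (1/1) × 79.13 = 79.13 mol
mass = 79.13 × 110.98 = 8782 g

8780 g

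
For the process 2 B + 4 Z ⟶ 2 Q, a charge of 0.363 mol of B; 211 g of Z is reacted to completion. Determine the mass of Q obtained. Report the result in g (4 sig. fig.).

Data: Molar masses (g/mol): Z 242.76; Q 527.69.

n(B) = 0.3630 mol
n(Z) = 211.0 / 242.76 = 0.8692 mol
n/ν for B = 0.3630/2 = 0.1815
n/ν for Z = 0.8692/4 = 0.2173
Smallest n/ν is B → limiting reagent.
n(Q) = (2/2) × 0.3630 = 0.3630 mol
mass = 0.3630 × 527.69 = 191.6 g

191.6 g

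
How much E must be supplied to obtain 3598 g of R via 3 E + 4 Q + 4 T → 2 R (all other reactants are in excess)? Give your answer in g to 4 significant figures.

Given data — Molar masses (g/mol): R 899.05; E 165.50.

993.5 g

n(R) = 3598 / 899.05 = 4.002 mol
n(E) = (3/2) × 4.002 = 6.003 mol
mass = 6.003 × 165.50 = 993.5 g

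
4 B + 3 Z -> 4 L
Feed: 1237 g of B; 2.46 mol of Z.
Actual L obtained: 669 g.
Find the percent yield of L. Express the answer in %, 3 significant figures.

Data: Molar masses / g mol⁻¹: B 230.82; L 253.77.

n(B) = 1237 / 230.82 = 5.359 mol
n(Z) = 2.460 mol
n/ν for B = 5.359/4 = 1.340
n/ν for Z = 2.460/3 = 0.8200
Smallest n/ν is Z → limiting reagent.
theoretical n(L) = (4/3) × 2.460 = 3.280 mol → 832.4 g
% yield = 669 / 832.4 × 100 = 80.37 %

80.4 %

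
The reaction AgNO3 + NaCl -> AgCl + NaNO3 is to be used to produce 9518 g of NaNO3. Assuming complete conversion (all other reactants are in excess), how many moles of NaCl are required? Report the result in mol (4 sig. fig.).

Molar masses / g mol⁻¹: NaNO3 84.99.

n(NaNO3) = 9518 / 84.99 = 112.0 mol
n(NaCl) = (1/1) × 112.0 = 112.0 mol

112.0 mol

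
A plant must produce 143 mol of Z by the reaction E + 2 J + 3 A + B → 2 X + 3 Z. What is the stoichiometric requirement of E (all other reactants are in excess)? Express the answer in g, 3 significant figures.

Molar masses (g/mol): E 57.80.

2760 g

n(Z) = 143.0 mol
n(E) = (1/3) × 143.0 = 47.67 mol
mass = 47.67 × 57.80 = 2755 g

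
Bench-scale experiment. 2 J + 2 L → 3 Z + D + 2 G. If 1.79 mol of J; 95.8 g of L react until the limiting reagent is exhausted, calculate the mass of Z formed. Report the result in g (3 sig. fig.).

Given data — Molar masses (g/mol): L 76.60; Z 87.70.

n(J) = 1.790 mol
n(L) = 95.80 / 76.60 = 1.251 mol
n/ν → J: 0.8950, L: 0.6255; L is limiting.
n(Z) = (3/2) × 1.251 = 1.877 mol
mass = 1.877 × 87.70 = 164.6 g

165 g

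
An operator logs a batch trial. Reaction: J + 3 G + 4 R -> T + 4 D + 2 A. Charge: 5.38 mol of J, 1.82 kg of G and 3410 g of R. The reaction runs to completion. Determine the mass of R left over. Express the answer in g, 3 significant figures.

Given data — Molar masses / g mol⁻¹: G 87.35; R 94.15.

n(J) = 5.380 mol
n(G) = 1.820×1000 / 87.35 = 20.84 mol
n(R) = 3410 / 94.15 = 36.22 mol
n/ν for J = 5.380/1 = 5.380
n/ν for G = 20.84/3 = 6.947
n/ν for R = 36.22/4 = 9.055
Smallest n/ν is J → limiting reagent.
R consumed = (4/1) × 5.380 = 21.52 mol
R remaining = 36.22 − 21.52 = 14.70 mol
mass = 14.70 × 94.15 = 1384 g

1380 g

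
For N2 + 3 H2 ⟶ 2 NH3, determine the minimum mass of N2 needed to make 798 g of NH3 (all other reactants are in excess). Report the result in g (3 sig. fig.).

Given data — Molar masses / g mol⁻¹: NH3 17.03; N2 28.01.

656 g

n(NH3) = 798 / 17.03 = 46.86 mol
n(N2) = (1/2) × 46.86 = 23.43 mol
mass = 23.43 × 28.01 = 656.3 g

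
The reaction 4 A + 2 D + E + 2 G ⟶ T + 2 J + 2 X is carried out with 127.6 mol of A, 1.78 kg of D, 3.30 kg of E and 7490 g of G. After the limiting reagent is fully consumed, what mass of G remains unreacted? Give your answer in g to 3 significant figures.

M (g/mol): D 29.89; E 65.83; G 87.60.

n(A) = 127.6 mol
n(D) = 1.780×1000 / 29.89 = 59.55 mol
n(E) = 3.300×1000 / 65.83 = 50.13 mol
n(G) = 7490 / 87.60 = 85.50 mol
n/ν for A = 127.6/4 = 31.90
n/ν for D = 59.55/2 = 29.78
n/ν for E = 50.13/1 = 50.13
n/ν for G = 85.50/2 = 42.75
Smallest n/ν is D → limiting reagent.
G consumed = (2/2) × 59.55 = 59.55 mol
G remaining = 85.50 − 59.55 = 25.95 mol
mass = 25.95 × 87.60 = 2273 g

2270 g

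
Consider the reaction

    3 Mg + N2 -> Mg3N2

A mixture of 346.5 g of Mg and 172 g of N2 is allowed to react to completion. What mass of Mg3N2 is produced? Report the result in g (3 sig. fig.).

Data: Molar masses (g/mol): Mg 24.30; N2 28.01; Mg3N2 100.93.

n(Mg) = 346.5 / 24.30 = 14.26 mol
n(N2) = 172.0 / 28.01 = 6.141 mol
n/ν → Mg: 4.753, N2: 6.141; Mg is limiting.
n(Mg3N2) = (1/3) × 14.26 = 4.753 mol
mass = 4.753 × 100.93 = 479.7 g

480 g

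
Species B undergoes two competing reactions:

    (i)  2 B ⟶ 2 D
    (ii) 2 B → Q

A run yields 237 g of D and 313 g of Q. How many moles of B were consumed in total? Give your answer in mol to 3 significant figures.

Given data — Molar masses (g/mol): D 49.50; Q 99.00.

n(D) = 237 / 49.50 = 4.788 mol
n(Q) = 313 / 99.00 = 3.162 mol
n(B) via (i) = (2/2)×4.788 = 4.788 mol
n(B) via (ii) = (2/1)×3.162 = 6.324 mol
total n(B) = 4.788 + 6.324 = 11.11 mol

11.1 mol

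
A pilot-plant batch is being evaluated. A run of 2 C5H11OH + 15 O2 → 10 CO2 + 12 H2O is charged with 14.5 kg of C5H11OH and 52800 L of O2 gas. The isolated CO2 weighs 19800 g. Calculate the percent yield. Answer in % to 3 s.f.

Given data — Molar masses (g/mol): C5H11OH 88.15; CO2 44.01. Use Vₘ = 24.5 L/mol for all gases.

n(C5H11OH) = 14.50×1000 / 88.15 = 164.5 mol
n(O2) = 52800 / 24.5 = 2155 mol
n/ν → C5H11OH: 82.25, O2: 143.7; C5H11OH is limiting.
theoretical n(CO2) = (10/2) × 164.5 = 822.5 mol → 36200 g
% yield = 19800 / 36200 × 100 = 54.70 %

54.7 %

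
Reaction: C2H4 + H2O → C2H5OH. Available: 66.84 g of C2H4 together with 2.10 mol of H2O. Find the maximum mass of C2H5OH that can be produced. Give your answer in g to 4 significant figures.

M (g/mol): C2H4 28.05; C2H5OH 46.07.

96.75 g

n(C2H4) = 66.84 / 28.05 = 2.383 mol
n(H2O) = 2.100 mol
n/ν for C2H4 = 2.383/1 = 2.383
n/ν for H2O = 2.100/1 = 2.100
Smallest n/ν is H2O → limiting reagent.
n(C2H5OH) = (1/1) × 2.100 = 2.100 mol
mass = 2.100 × 46.07 = 96.75 g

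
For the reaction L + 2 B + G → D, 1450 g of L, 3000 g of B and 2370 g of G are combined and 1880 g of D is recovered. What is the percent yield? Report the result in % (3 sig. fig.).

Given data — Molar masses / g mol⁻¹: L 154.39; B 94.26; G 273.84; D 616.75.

35.2 %

n(L) = 1450 / 154.39 = 9.392 mol
n(B) = 3000 / 94.26 = 31.83 mol
n(G) = 2370 / 273.84 = 8.655 mol
n/ν for L = 9.392/1 = 9.392
n/ν for B = 31.83/2 = 15.92
n/ν for G = 8.655/1 = 8.655
Smallest n/ν is G → limiting reagent.
theoretical n(D) = (1/1) × 8.655 = 8.655 mol → 5338 g
% yield = 1880 / 5338 × 100 = 35.22 %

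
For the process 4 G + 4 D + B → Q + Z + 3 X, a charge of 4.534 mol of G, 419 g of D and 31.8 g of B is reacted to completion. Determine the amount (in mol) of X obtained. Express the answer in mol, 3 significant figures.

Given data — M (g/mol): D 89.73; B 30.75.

3.10 mol

n(G) = 4.534 mol
n(D) = 419.0 / 89.73 = 4.670 mol
n(B) = 31.80 / 30.75 = 1.034 mol
n/ν for G = 4.534/4 = 1.134
n/ν for D = 4.670/4 = 1.168
n/ν for B = 1.034/1 = 1.034
Smallest n/ν is B → limiting reagent.
n(X) = (3/1) × 1.034 = 3.102 mol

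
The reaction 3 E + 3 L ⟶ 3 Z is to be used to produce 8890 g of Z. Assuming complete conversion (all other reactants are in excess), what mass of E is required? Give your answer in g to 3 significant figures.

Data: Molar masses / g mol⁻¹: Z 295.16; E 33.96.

n(Z) = 8890 / 295.16 = 30.12 mol
n(E) = (3/3) × 30.12 = 30.12 mol
mass = 30.12 × 33.96 = 1023 g

1020 g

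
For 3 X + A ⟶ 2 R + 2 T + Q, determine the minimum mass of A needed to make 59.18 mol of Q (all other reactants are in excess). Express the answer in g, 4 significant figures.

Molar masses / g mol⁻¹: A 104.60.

6190 g

n(Q) = 59.18 mol
n(A) = (1/1) × 59.18 = 59.18 mol
mass = 59.18 × 104.60 = 6190 g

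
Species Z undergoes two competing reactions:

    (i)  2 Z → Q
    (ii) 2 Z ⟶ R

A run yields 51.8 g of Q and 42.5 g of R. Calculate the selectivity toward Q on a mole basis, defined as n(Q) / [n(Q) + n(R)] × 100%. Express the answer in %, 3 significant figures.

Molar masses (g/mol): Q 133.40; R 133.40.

n(Q) = 51.8 / 133.40 = 0.3883 mol
n(R) = 42.5 / 133.40 = 0.3186 mol
selectivity = 0.3883/(0.3883+0.3186) × 100 = 54.93 %

54.9 %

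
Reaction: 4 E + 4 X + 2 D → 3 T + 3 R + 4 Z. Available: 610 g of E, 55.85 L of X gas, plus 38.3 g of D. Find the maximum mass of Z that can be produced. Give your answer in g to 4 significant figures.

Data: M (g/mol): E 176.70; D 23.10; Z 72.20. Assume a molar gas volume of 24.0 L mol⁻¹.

n(E) = 610.0 / 176.70 = 3.452 mol
n(X) = 55.85 / 24.0 = 2.327 mol
n(D) = 38.30 / 23.10 = 1.658 mol
n/ν for E = 3.452/4 = 0.8630
n/ν for X = 2.327/4 = 0.5818
n/ν for D = 1.658/2 = 0.8290
Smallest n/ν is X → limiting reagent.
n(Z) = (4/4) × 2.327 = 2.327 mol
mass = 2.327 × 72.20 = 168.0 g

168.0 g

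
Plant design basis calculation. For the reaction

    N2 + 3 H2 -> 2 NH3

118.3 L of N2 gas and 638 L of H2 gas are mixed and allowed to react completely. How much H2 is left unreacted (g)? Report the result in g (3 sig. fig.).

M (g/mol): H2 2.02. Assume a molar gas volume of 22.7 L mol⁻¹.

25.2 g

n(N2) = 118.3 / 22.7 = 5.211 mol
n(H2) = 638.0 / 22.7 = 28.11 mol
n/ν for N2 = 5.211/1 = 5.211
n/ν for H2 = 28.11/3 = 9.370
Smallest n/ν is N2 → limiting reagent.
H2 consumed = (3/1) × 5.211 = 15.63 mol
H2 remaining = 28.11 − 15.63 = 12.48 mol
mass = 12.48 × 2.02 = 25.21 g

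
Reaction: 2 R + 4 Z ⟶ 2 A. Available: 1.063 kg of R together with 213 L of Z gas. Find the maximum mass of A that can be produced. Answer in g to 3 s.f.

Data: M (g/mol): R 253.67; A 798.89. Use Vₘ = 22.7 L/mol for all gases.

3350 g

n(R) = 1.063×1000 / 253.67 = 4.190 mol
n(Z) = 213.0 / 22.7 = 9.383 mol
n/ν → R: 2.095, Z: 2.346; R is limiting.
n(A) = (2/2) × 4.190 = 4.190 mol
mass = 4.190 × 798.89 = 3347 g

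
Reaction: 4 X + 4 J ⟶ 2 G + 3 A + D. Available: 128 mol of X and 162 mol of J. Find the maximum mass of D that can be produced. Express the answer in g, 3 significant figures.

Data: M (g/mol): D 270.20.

8650 g

n(X) = 128.0 mol
n(J) = 162.0 mol
n/ν → X: 32.00, J: 40.50; X is limiting.
n(D) = (1/4) × 128.0 = 32.00 mol
mass = 32.00 × 270.20 = 8646 g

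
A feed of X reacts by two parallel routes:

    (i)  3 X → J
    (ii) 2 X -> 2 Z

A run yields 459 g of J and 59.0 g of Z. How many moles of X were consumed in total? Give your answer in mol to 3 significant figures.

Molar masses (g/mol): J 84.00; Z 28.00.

18.5 mol

n(J) = 459 / 84.00 = 5.464 mol
n(Z) = 59.0 / 28.00 = 2.107 mol
n(X) via (i) = (3/1)×5.464 = 16.39 mol
n(X) via (ii) = (2/2)×2.107 = 2.107 mol
total n(X) = 16.39 + 2.107 = 18.50 mol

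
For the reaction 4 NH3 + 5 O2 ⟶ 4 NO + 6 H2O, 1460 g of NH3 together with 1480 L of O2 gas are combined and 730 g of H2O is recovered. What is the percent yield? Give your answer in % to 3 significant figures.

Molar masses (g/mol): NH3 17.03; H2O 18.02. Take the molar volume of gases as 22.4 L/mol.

51.1 %

n(NH3) = 1460 / 17.03 = 85.73 mol
n(O2) = 1480 / 22.4 = 66.07 mol
n/ν → NH3: 21.43, O2: 13.21; O2 is limiting.
theoretical n(H2O) = (6/5) × 66.07 = 79.28 mol → 1429 g
% yield = 730 / 1429 × 100 = 51.08 %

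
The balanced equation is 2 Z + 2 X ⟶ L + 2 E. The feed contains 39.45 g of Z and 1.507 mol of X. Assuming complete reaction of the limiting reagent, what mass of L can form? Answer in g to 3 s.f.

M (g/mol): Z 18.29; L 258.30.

195 g

n(Z) = 39.45 / 18.29 = 2.157 mol
n(X) = 1.507 mol
n/ν for Z = 2.157/2 = 1.079
n/ν for X = 1.507/2 = 0.7535
Smallest n/ν is X → limiting reagent.
n(L) = (1/2) × 1.507 = 0.7535 mol
mass = 0.7535 × 258.30 = 194.6 g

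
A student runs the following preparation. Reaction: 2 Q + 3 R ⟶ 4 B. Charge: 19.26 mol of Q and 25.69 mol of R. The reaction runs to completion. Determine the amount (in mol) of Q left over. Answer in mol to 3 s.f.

2.13 mol

n(Q) = 19.26 mol
n(R) = 25.69 mol
n/ν → Q: 9.630, R: 8.563; R is limiting.
Q consumed = (2/3) × 25.69 = 17.13 mol
Q remaining = 19.26 − 17.13 = 2.130 mol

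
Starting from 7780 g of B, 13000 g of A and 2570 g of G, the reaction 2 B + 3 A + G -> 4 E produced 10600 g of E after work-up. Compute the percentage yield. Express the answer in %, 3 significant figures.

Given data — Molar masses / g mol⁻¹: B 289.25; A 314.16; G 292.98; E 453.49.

n(B) = 7780 / 289.25 = 26.90 mol
n(A) = 13000 / 314.16 = 41.38 mol
n(G) = 2570 / 292.98 = 8.772 mol
n/ν for B = 26.90/2 = 13.45
n/ν for A = 41.38/3 = 13.79
n/ν for G = 8.772/1 = 8.772
Smallest n/ν is G → limiting reagent.
theoretical n(E) = (4/1) × 8.772 = 35.09 mol → 15910 g
% yield = 10600 / 15910 × 100 = 66.62 %

66.6 %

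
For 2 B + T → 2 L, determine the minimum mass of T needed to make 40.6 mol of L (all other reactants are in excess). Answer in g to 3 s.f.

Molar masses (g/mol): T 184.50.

3750 g

n(L) = 40.60 mol
n(T) = (1/2) × 40.60 = 20.30 mol
mass = 20.30 × 184.50 = 3745 g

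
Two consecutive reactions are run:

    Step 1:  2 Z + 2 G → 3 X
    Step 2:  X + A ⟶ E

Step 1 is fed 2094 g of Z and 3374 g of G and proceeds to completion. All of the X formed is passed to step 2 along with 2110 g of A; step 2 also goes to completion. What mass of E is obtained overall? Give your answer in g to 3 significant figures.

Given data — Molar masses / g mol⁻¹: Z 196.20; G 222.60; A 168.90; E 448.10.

Step 1:
n(Z) = 2094 / 196.20 = 10.67 mol
n(G) = 3374 / 222.60 = 15.16 mol
n/ν for Z = 10.67/2 = 5.335
n/ν for G = 15.16/2 = 7.580
Smallest n/ν is Z → limiting reagent.
n(X) produced = (3/2) × 10.67 = 16.01 mol
Step 2:
n(X) available = 16.01 mol
n(A) = 2110 / 168.90 = 12.49 mol
n/ν for X = 16.01/1 = 16.01
n/ν for A = 12.49/1 = 12.49
Smallest n/ν is A → limiting reagent.
n(E) = (1/1) × 12.49 = 12.49 mol
mass = 12.49 × 448.10 = 5597 g

5600 g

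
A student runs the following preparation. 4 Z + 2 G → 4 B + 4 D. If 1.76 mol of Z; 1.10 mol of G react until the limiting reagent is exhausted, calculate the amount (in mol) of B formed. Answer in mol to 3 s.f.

n(Z) = 1.760 mol
n(G) = 1.100 mol
n/ν → Z: 0.4400, G: 0.5500; Z is limiting.
n(B) = (4/4) × 1.760 = 1.760 mol

1.76 mol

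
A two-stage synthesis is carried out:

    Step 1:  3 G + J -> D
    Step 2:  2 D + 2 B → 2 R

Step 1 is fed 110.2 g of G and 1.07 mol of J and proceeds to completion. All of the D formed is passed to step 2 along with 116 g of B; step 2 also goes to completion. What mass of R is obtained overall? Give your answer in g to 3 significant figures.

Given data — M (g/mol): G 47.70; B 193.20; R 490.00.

294 g

Step 1:
n(G) = 110.2 / 47.70 = 2.310 mol
n(J) = 1.070 mol
n/ν for G = 2.310/3 = 0.7700
n/ν for J = 1.070/1 = 1.070
Smallest n/ν is G → limiting reagent.
n(D) produced = (1/3) × 2.310 = 0.7700 mol
Step 2:
n(D) available = 0.7700 mol
n(B) = 116.0 / 193.20 = 0.6004 mol
n/ν for D = 0.7700/2 = 0.3850
n/ν for B = 0.6004/2 = 0.3002
Smallest n/ν is B → limiting reagent.
n(R) = (2/2) × 0.6004 = 0.6004 mol
mass = 0.6004 × 490.00 = 294.2 g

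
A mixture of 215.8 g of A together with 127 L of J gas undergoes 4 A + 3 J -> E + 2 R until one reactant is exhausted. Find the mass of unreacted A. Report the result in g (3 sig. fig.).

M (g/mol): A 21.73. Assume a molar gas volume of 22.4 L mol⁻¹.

51.5 g

n(A) = 215.8 / 21.73 = 9.931 mol
n(J) = 127.0 / 22.4 = 5.670 mol
n/ν for A = 9.931/4 = 2.483
n/ν for J = 5.670/3 = 1.890
Smallest n/ν is J → limiting reagent.
A consumed = (4/3) × 5.670 = 7.560 mol
A remaining = 9.931 − 7.560 = 2.371 mol
mass = 2.371 × 21.73 = 51.52 g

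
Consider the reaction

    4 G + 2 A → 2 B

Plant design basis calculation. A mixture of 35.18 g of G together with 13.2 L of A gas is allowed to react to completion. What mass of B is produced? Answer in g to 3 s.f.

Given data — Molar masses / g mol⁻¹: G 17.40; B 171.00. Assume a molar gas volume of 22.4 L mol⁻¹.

n(G) = 35.18 / 17.40 = 2.022 mol
n(A) = 13.20 / 22.4 = 0.5893 mol
n/ν → G: 0.5055, A: 0.2947; A is limiting.
n(B) = (2/2) × 0.5893 = 0.5893 mol
mass = 0.5893 × 171.00 = 100.8 g

101 g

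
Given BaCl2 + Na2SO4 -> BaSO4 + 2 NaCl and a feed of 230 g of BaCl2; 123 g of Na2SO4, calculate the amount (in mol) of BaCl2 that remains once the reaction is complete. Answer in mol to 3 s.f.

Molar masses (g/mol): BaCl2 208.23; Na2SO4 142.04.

n(BaCl2) = 230.0 / 208.23 = 1.105 mol
n(Na2SO4) = 123.0 / 142.04 = 0.8660 mol
n/ν → BaCl2: 1.105, Na2SO4: 0.8660; Na2SO4 is limiting.
BaCl2 consumed = (1/1) × 0.8660 = 0.8660 mol
BaCl2 remaining = 1.105 − 0.8660 = 0.2390 mol

0.239 mol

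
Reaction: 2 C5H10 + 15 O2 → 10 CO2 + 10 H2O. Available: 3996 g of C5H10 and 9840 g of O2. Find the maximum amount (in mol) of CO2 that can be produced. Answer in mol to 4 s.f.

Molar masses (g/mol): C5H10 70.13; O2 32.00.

n(C5H10) = 3996 / 70.13 = 56.98 mol
n(O2) = 9840 / 32.00 = 307.5 mol
n/ν → C5H10: 28.49, O2: 20.50; O2 is limiting.
n(CO2) = (10/15) × 307.5 = 205.0 mol

205.0 mol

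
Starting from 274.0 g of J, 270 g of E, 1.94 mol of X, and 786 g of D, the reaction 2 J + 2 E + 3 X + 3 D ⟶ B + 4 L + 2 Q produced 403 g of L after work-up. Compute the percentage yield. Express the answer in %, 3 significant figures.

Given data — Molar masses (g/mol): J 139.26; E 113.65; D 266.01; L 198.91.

78.3 %

n(J) = 274.0 / 139.26 = 1.968 mol
n(E) = 270.0 / 113.65 = 2.376 mol
n(X) = 1.940 mol
n(D) = 786.0 / 266.01 = 2.955 mol
n/ν for J = 1.968/2 = 0.9840
n/ν for E = 2.376/2 = 1.188
n/ν for X = 1.940/3 = 0.6467
n/ν for D = 2.955/3 = 0.9850
Smallest n/ν is X → limiting reagent.
theoretical n(L) = (4/3) × 1.940 = 2.587 mol → 514.6 g
% yield = 403 / 514.6 × 100 = 78.31 %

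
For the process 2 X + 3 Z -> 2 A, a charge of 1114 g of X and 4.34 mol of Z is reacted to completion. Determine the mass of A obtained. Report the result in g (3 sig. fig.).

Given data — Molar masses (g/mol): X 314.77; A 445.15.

n(X) = 1114 / 314.77 = 3.539 mol
n(Z) = 4.340 mol
n/ν → X: 1.770, Z: 1.447; Z is limiting.
n(A) = (2/3) × 4.340 = 2.893 mol
mass = 2.893 × 445.15 = 1288 g

1290 g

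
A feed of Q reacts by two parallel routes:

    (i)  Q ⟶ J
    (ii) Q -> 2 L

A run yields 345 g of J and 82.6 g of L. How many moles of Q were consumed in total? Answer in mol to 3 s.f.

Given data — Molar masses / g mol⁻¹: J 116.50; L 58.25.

3.67 mol

n(J) = 345 / 116.50 = 2.961 mol
n(L) = 82.6 / 58.25 = 1.418 mol
n(Q) via (i) = (1/1)×2.961 = 2.961 mol
n(Q) via (ii) = (1/2)×1.418 = 0.7090 mol
total n(Q) = 2.961 + 0.7090 = 3.670 mol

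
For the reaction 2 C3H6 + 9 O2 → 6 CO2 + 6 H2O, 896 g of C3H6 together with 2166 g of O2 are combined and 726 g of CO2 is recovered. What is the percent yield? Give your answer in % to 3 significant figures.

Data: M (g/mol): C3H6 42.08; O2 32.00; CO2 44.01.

n(C3H6) = 896.0 / 42.08 = 21.29 mol
n(O2) = 2166 / 32.00 = 67.69 mol
n/ν for C3H6 = 21.29/2 = 10.65
n/ν for O2 = 67.69/9 = 7.521
Smallest n/ν is O2 → limiting reagent.
theoretical n(CO2) = (6/9) × 67.69 = 45.13 mol → 1986 g
% yield = 726 / 1986 × 100 = 36.56 %

36.6 %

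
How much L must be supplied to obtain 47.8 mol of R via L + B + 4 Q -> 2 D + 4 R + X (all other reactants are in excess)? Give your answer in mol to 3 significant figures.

12.0 mol

n(R) = 47.80 mol
n(L) = (1/4) × 47.80 = 11.95 mol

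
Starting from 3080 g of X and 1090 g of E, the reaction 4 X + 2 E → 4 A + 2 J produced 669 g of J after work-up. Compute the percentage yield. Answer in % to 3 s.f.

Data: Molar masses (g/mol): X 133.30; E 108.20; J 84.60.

n(X) = 3080 / 133.30 = 23.11 mol
n(E) = 1090 / 108.20 = 10.07 mol
n/ν → X: 5.778, E: 5.035; E is limiting.
theoretical n(J) = (2/2) × 10.07 = 10.07 mol → 851.9 g
% yield = 669 / 851.9 × 100 = 78.53 %

78.5 %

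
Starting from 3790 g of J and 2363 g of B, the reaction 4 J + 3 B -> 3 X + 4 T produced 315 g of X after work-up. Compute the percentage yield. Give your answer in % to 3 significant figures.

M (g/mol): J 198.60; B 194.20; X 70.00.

37.0 %

n(J) = 3790 / 198.60 = 19.08 mol
n(B) = 2363 / 194.20 = 12.17 mol
n/ν for J = 19.08/4 = 4.770
n/ν for B = 12.17/3 = 4.057
Smallest n/ν is B → limiting reagent.
theoretical n(X) = (3/3) × 12.17 = 12.17 mol → 851.9 g
% yield = 315 / 851.9 × 100 = 36.98 %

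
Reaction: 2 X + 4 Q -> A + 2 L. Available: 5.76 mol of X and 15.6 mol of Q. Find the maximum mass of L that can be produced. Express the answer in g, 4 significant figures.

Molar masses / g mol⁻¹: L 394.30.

n(X) = 5.760 mol
n(Q) = 15.60 mol
n/ν → X: 2.880, Q: 3.900; X is limiting.
n(L) = (2/2) × 5.760 = 5.760 mol
mass = 5.760 × 394.30 = 2271 g

2271 g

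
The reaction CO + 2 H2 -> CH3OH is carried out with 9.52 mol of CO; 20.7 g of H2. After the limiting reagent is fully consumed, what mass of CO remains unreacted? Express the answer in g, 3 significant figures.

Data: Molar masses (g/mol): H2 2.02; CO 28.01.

n(CO) = 9.520 mol
n(H2) = 20.70 / 2.02 = 10.25 mol
n/ν for CO = 9.520/1 = 9.520
n/ν for H2 = 10.25/2 = 5.125
Smallest n/ν is H2 → limiting reagent.
CO consumed = (1/2) × 10.25 = 5.125 mol
CO remaining = 9.520 − 5.125 = 4.395 mol
mass = 4.395 × 28.01 = 123.1 g

123 g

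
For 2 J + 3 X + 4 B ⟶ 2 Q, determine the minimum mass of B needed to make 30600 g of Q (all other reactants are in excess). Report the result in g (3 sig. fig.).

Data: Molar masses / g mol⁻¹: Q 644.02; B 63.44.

6030 g

n(Q) = 30600 / 644.02 = 47.51 mol
n(B) = (4/2) × 47.51 = 95.02 mol
mass = 95.02 × 63.44 = 6028 g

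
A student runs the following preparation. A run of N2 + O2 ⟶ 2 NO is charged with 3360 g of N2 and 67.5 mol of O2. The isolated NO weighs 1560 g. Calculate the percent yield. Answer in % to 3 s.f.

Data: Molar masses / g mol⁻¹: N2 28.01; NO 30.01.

38.5 %

n(N2) = 3360 / 28.01 = 120.0 mol
n(O2) = 67.50 mol
n/ν for N2 = 120.0/1 = 120.0
n/ν for O2 = 67.50/1 = 67.50
Smallest n/ν is O2 → limiting reagent.
theoretical n(NO) = (2/1) × 67.50 = 135.0 mol → 4051 g
% yield = 1560 / 4051 × 100 = 38.51 %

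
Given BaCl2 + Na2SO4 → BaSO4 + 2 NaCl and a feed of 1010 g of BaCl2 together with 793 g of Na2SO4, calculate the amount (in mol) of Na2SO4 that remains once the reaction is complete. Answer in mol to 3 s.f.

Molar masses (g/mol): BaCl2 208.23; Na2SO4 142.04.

0.733 mol

n(BaCl2) = 1010 / 208.23 = 4.850 mol
n(Na2SO4) = 793.0 / 142.04 = 5.583 mol
n/ν for BaCl2 = 4.850/1 = 4.850
n/ν for Na2SO4 = 5.583/1 = 5.583
Smallest n/ν is BaCl2 → limiting reagent.
Na2SO4 consumed = (1/1) × 4.850 = 4.850 mol
Na2SO4 remaining = 5.583 − 4.850 = 0.7330 mol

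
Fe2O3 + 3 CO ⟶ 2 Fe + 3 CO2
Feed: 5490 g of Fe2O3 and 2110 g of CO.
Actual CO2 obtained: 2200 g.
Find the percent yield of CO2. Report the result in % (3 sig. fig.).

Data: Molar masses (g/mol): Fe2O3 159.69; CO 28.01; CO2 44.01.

66.4 %

n(Fe2O3) = 5490 / 159.69 = 34.38 mol
n(CO) = 2110 / 28.01 = 75.33 mol
n/ν for Fe2O3 = 34.38/1 = 34.38
n/ν for CO = 75.33/3 = 25.11
Smallest n/ν is CO → limiting reagent.
theoretical n(CO2) = (3/3) × 75.33 = 75.33 mol → 3315 g
% yield = 2200 / 3315 × 100 = 66.37 %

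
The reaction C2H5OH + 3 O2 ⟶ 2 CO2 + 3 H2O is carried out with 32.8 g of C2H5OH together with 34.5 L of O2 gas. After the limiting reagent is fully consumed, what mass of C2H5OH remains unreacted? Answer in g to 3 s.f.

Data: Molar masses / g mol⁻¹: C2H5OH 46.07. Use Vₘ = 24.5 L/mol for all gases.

n(C2H5OH) = 32.80 / 46.07 = 0.7120 mol
n(O2) = 34.50 / 24.5 = 1.408 mol
n/ν for C2H5OH = 0.7120/1 = 0.7120
n/ν for O2 = 1.408/3 = 0.4693
Smallest n/ν is O2 → limiting reagent.
C2H5OH consumed = (1/3) × 1.408 = 0.4693 mol
C2H5OH remaining = 0.7120 − 0.4693 = 0.2427 mol
mass = 0.2427 × 46.07 = 11.18 g

11.2 g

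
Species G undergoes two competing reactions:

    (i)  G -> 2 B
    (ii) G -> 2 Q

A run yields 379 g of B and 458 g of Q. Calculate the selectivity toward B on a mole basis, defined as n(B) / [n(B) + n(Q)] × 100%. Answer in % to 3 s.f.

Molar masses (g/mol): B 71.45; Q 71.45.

45.3 %

n(B) = 379 / 71.45 = 5.304 mol
n(Q) = 458 / 71.45 = 6.410 mol
selectivity = 5.304/(5.304+6.410) × 100 = 45.28 %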